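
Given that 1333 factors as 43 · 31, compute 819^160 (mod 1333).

408

Mod 43: 819 ≡ 2; by Fermat, exponent reduces to 160 mod 42 = 34; 2^34 ≡ 21 (mod 43).
Mod 31: 819 ≡ 13; by Fermat, exponent reduces to 160 mod 30 = 10; 13^10 ≡ 5 (mod 31).
Combine by CRT: x ≡ 21 (mod 43), x ≡ 5 (mod 31) ⇒ x ≡ 408 (mod 1333).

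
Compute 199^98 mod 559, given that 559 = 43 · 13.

Mod 43: 199 ≡ 27; by Fermat, exponent reduces to 98 mod 42 = 14; 27^14 ≡ 1 (mod 43).
Mod 13: 199 ≡ 4; by Fermat, exponent reduces to 98 mod 12 = 2; 4^2 ≡ 3 (mod 13).
Combine by CRT: x ≡ 1 (mod 43), x ≡ 3 (mod 13) ⇒ x ≡ 302 (mod 559).

302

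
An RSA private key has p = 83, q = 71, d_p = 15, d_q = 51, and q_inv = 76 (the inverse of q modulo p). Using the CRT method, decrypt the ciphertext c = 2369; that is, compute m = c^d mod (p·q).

m₁ = c^(d_p) mod p: c ≡ 45 (mod 83), and 45^15 mod 83 = 47.
m₂ = c^(d_q) mod q: c ≡ 26 (mod 71), and 26^51 mod 71 = 34.
h = q_inv·(m₁ − m₂) mod p = 76·(47 − 34) mod 83 = 75.
m = m₂ + h·q = 34 + 75·71 = 5359.

5359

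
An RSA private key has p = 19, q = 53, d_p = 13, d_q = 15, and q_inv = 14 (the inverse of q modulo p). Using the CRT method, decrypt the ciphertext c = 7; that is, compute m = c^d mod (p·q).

216

m₁ = c^(d_p) mod p: c ≡ 7 (mod 19), and 7^13 mod 19 = 7.
m₂ = c^(d_q) mod q: c ≡ 7 (mod 53), and 7^15 mod 53 = 4.
h = q_inv·(m₁ − m₂) mod p = 14·(7 − 4) mod 19 = 4.
m = m₂ + h·q = 4 + 4·53 = 216.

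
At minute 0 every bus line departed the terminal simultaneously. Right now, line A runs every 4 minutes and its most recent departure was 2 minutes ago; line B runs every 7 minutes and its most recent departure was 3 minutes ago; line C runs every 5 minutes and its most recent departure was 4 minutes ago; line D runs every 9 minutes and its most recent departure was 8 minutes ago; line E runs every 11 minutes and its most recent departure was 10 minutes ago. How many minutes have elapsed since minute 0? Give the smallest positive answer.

The moduli are pairwise coprime; N = 4·7·5·9·11 = 13860.
N/4 = 3465; 3465 ≡ 1 (mod 4), inverse 1.
N/7 = 1980; 1980 ≡ 6 (mod 7); 6·6 ≡ 1, so inverse 6.
N/5 = 2772; 2772 ≡ 2 (mod 5); 2·3 ≡ 1, so inverse 3.
N/9 = 1540; 1540 ≡ 1 (mod 9), inverse 1.
N/11 = 1260; 1260 ≡ 6 (mod 11); 6·2 ≡ 1, so inverse 2.
t ≡ 2·3465·1 + 3·1980·6 + 4·2772·3 + 8·1540·1 + 10·1260·2 = 113354.
113354 mod 13860 = 2474.

2474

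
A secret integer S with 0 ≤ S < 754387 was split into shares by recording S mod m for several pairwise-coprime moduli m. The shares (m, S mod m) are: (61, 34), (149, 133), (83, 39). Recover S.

The moduli are pairwise coprime; N = 61·149·83 = 754387.
N/61 = 12367; 12367 ≡ 45 (mod 61); 45·19 ≡ 1, so inverse 19.
N/149 = 5063; 5063 ≡ 146 (mod 149); 146·99 ≡ 1, so inverse 99.
N/83 = 9089; 9089 ≡ 42 (mod 83); 42·2 ≡ 1, so inverse 2.
S ≡ 34·12367·19 + 133·5063·99 + 39·9089·2 = 75362545.
75362545 mod 754387 = 678232.

678232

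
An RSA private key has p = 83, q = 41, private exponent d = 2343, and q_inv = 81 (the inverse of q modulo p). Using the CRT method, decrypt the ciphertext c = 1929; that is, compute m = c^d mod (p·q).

2960

d_p = d mod (p−1) = 2343 mod 82 = 47; d_q = d mod (q−1) = 23.
m₁ = c^(d_p) mod p: c ≡ 20 (mod 83), and 20^47 mod 83 = 55.
m₂ = c^(d_q) mod q: c ≡ 2 (mod 41), and 2^23 mod 41 = 8.
h = q_inv·(m₁ − m₂) mod p = 81·(55 − 8) mod 83 = 72.
m = m₂ + h·q = 8 + 72·41 = 2960.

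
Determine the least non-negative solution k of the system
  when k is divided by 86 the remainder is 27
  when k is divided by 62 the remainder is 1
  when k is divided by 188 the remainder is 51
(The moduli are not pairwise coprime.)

36147

Combine the congruences pairwise.
gcd(86, 62) = 2 and 2 | (1 − 27), so the pair is consistent; merging gives k ≡ 1489 (mod 2666), where 2666 = lcm(86, 62).
gcd(2666, 188) = 2 and 2 | (51 − 1489), so the pair is consistent; merging gives k ≡ 36147 (mod 250604), where 250604 = lcm(2666, 188).
The solution is unique modulo lcm(86, 62, 188) = 250604.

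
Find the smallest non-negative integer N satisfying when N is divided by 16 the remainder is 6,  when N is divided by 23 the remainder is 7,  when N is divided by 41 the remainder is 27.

The moduli are pairwise coprime; M = 16·23·41 = 15088.
M/16 = 943; 943 ≡ 15 (mod 16); 15·15 ≡ 1, so inverse 15.
M/23 = 656; 656 ≡ 12 (mod 23); 12·2 ≡ 1, so inverse 2.
M/41 = 368; 368 ≡ 40 (mod 41); 40·40 ≡ 1, so inverse 40.
N ≡ 6·943·15 + 7·656·2 + 27·368·40 = 491494.
491494 mod 15088 = 8678.

8678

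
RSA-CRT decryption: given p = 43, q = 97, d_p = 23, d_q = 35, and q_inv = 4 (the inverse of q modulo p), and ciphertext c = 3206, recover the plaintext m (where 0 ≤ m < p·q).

2726

m₁ = c^(d_p) mod p: c ≡ 24 (mod 43), and 24^23 mod 43 = 17.
m₂ = c^(d_q) mod q: c ≡ 5 (mod 97), and 5^35 mod 97 = 10.
h = q_inv·(m₁ − m₂) mod p = 4·(17 − 10) mod 43 = 28.
m = m₂ + h·q = 10 + 28·97 = 2726.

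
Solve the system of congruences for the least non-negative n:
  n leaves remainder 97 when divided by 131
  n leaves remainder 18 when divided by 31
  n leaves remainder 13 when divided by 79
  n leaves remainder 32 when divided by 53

The moduli are pairwise coprime; M = 131·31·79·53 = 17003407.
M/131 = 129797; 129797 ≡ 107 (mod 131); 107·60 ≡ 1, so inverse 60.
M/31 = 548497; 548497 ≡ 14 (mod 31); 14·20 ≡ 1, so inverse 20.
M/79 = 215233; 215233 ≡ 37 (mod 79); 37·47 ≡ 1, so inverse 47.
M/53 = 320819; 320819 ≡ 10 (mod 53); 10·16 ≡ 1, so inverse 16.
n ≡ 97·129797·60 + 18·548497·20 + 13·215233·47 + 32·320819·16 = 1248644151.
1248644151 mod 17003407 = 7395440.

7395440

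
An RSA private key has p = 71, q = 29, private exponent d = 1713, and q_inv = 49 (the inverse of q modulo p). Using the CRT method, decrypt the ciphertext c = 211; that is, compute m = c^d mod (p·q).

1970

d_p = d mod (p−1) = 1713 mod 70 = 33; d_q = d mod (q−1) = 5.
m₁ = c^(d_p) mod p: c ≡ 69 (mod 71), and 69^33 mod 71 = 53.
m₂ = c^(d_q) mod q: c ≡ 8 (mod 29), and 8^5 mod 29 = 27.
h = q_inv·(m₁ − m₂) mod p = 49·(53 − 27) mod 71 = 67.
m = m₂ + h·q = 27 + 67·29 = 1970.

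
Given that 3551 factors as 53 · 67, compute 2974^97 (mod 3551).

Mod 53: 2974 ≡ 6; by Fermat, exponent reduces to 97 mod 52 = 45; 6^45 ≡ 37 (mod 53).
Mod 67: 2974 ≡ 26; by Fermat, exponent reduces to 97 mod 66 = 31; 26^31 ≡ 56 (mod 67).
Combine by CRT: x ≡ 37 (mod 53), x ≡ 56 (mod 67) ⇒ x ≡ 726 (mod 3551).

726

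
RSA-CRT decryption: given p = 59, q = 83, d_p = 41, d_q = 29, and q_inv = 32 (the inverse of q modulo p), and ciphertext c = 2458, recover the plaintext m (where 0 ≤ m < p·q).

m₁ = c^(d_p) mod p: c ≡ 39 (mod 59), and 39^41 mod 59 = 40.
m₂ = c^(d_q) mod q: c ≡ 51 (mod 83), and 51^29 mod 83 = 65.
h = q_inv·(m₁ − m₂) mod p = 32·(40 − 65) mod 59 = 26.
m = m₂ + h·q = 65 + 26·83 = 2223.

2223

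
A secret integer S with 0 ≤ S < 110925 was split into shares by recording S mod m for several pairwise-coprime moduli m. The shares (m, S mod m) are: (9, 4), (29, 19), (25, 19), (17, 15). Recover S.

82669

The moduli are pairwise coprime; N = 9·29·25·17 = 110925.
N/9 = 12325; 12325 ≡ 4 (mod 9); 4·7 ≡ 1, so inverse 7.
N/29 = 3825; 3825 ≡ 26 (mod 29); 26·19 ≡ 1, so inverse 19.
N/25 = 4437; 4437 ≡ 12 (mod 25); 12·23 ≡ 1, so inverse 23.
N/17 = 6525; 6525 ≡ 14 (mod 17); 14·11 ≡ 1, so inverse 11.
S ≡ 4·12325·7 + 19·3825·19 + 19·4437·23 + 15·6525·11 = 4741519.
4741519 mod 110925 = 82669.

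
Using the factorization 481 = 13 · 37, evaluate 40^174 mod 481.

Mod 13: 40 ≡ 1; by Fermat, exponent reduces to 174 mod 12 = 6; 1^6 ≡ 1 (mod 13).
Mod 37: 40 ≡ 3; by Fermat, exponent reduces to 174 mod 36 = 30; 3^30 ≡ 10 (mod 37).
Combine by CRT: x ≡ 1 (mod 13), x ≡ 10 (mod 37) ⇒ x ≡ 417 (mod 481).

417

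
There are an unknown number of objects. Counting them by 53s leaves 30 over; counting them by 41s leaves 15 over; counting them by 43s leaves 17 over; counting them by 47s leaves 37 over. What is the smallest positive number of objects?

The moduli are pairwise coprime; M = 53·41·43·47 = 4391633.
M/53 = 82861; 82861 ≡ 22 (mod 53); 22·41 ≡ 1, so inverse 41.
M/41 = 107113; 107113 ≡ 21 (mod 41); 21·2 ≡ 1, so inverse 2.
M/43 = 102131; 102131 ≡ 6 (mod 43); 6·36 ≡ 1, so inverse 36.
M/47 = 93439; 93439 ≡ 3 (mod 47); 3·16 ≡ 1, so inverse 16.
N ≡ 30·82861·41 + 15·107113·2 + 17·102131·36 + 37·93439·16 = 222952480.
222952480 mod 4391633 = 3370830.

3370830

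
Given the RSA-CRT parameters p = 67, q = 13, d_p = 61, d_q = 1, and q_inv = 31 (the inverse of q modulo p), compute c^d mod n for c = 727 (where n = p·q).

m₁ = c^(d_p) mod p: c ≡ 57 (mod 67), and 57^61 mod 67 = 13.
m₂ = c^(d_q) mod q: c ≡ 12 (mod 13), and 12^1 mod 13 = 12.
h = q_inv·(m₁ − m₂) mod p = 31·(13 − 12) mod 67 = 31.
m = m₂ + h·q = 12 + 31·13 = 415.

415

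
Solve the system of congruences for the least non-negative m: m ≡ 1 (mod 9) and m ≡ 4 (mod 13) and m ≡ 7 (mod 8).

The moduli are pairwise coprime; N = 9·13·8 = 936.
N/9 = 104; 104 ≡ 5 (mod 9); 5·2 ≡ 1, so inverse 2.
N/13 = 72; 72 ≡ 7 (mod 13); 7·2 ≡ 1, so inverse 2.
N/8 = 117; 117 ≡ 5 (mod 8); 5·5 ≡ 1, so inverse 5.
m ≡ 1·104·2 + 4·72·2 + 7·117·5 = 4879.
4879 mod 936 = 199.

199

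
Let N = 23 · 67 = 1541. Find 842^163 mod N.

1378

Mod 23: 842 ≡ 14; by Fermat, exponent reduces to 163 mod 22 = 9; 14^9 ≡ 21 (mod 23).
Mod 67: 842 ≡ 38; by Fermat, exponent reduces to 163 mod 66 = 31; 38^31 ≡ 38 (mod 67).
Combine by CRT: x ≡ 21 (mod 23), x ≡ 38 (mod 67) ⇒ x ≡ 1378 (mod 1541).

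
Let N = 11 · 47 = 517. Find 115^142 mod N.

465

Mod 11: 115 ≡ 5; by Fermat, exponent reduces to 142 mod 10 = 2; 5^2 ≡ 3 (mod 11).
Mod 47: 115 ≡ 21; by Fermat, exponent reduces to 142 mod 46 = 4; 21^4 ≡ 42 (mod 47).
Combine by CRT: x ≡ 3 (mod 11), x ≡ 42 (mod 47) ⇒ x ≡ 465 (mod 517).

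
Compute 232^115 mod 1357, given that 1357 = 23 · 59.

929

Mod 23: 232 ≡ 2; by Fermat, exponent reduces to 115 mod 22 = 5; 2^5 ≡ 9 (mod 23).
Mod 59: 232 ≡ 55; by Fermat, exponent reduces to 115 mod 58 = 57; 55^57 ≡ 44 (mod 59).
Combine by CRT: x ≡ 9 (mod 23), x ≡ 44 (mod 59) ⇒ x ≡ 929 (mod 1357).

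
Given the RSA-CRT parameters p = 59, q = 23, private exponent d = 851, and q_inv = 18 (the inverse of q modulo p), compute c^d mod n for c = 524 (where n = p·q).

349

d_p = d mod (p−1) = 851 mod 58 = 39; d_q = d mod (q−1) = 15.
m₁ = c^(d_p) mod p: c ≡ 52 (mod 59), and 52^39 mod 59 = 54.
m₂ = c^(d_q) mod q: c ≡ 18 (mod 23), and 18^15 mod 23 = 4.
h = q_inv·(m₁ − m₂) mod p = 18·(54 − 4) mod 59 = 15.
m = m₂ + h·q = 4 + 15·23 = 349.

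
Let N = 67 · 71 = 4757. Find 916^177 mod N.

Mod 67: 916 ≡ 45; by Fermat, exponent reduces to 177 mod 66 = 45; 45^45 ≡ 45 (mod 67).
Mod 71: 916 ≡ 64; by Fermat, exponent reduces to 177 mod 70 = 37; 64^37 ≡ 49 (mod 71).
Combine by CRT: x ≡ 45 (mod 67), x ≡ 49 (mod 71) ⇒ x ≡ 4735 (mod 4757).

4735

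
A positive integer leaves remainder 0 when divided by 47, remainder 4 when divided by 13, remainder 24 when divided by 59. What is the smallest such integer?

Combine the congruences pairwise.
From t ≡ 0 (mod 47) write t = 0 + 47s. Substituting into t ≡ 4 (mod 13) gives 47s ≡ 4 (mod 13), and since 8⁻¹ ≡ 5 (mod 13), s ≡ 7. Hence t ≡ 0 + 47·7 = 329 (mod 611).
From t ≡ 329 (mod 611) write t = 329 + 611s. Substituting into t ≡ 24 (mod 59) gives 611s ≡ 49 (mod 59), and since 21⁻¹ ≡ 45 (mod 59), s ≡ 22. Hence t ≡ 329 + 611·22 = 13771 (mod 36049).

13771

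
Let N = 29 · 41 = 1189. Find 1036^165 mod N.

Mod 29: 1036 ≡ 21; by Fermat, exponent reduces to 165 mod 28 = 25; 21^25 ≡ 3 (mod 29).
Mod 41: 1036 ≡ 11; by Fermat, exponent reduces to 165 mod 40 = 5; 11^5 ≡ 3 (mod 41).
Combine by CRT: x ≡ 3 (mod 29), x ≡ 3 (mod 41) ⇒ x ≡ 3 (mod 1189).

3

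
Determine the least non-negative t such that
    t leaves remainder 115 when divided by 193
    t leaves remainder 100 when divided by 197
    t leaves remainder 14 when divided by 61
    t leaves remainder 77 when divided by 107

151105798

From t ≡ 115 (mod 193) write t = 115 + 193s. Substituting into t ≡ 100 (mod 197) gives 193s ≡ 182 (mod 197), and since 193⁻¹ ≡ 49 (mod 197), s ≡ 53. Hence t ≡ 115 + 193·53 = 10344 (mod 38021).
From t ≡ 10344 (mod 38021) write t = 10344 + 38021s. Substituting into t ≡ 14 (mod 61) gives 38021s ≡ 40 (mod 61), and since 18⁻¹ ≡ 17 (mod 61), s ≡ 9. Hence t ≡ 10344 + 38021·9 = 352533 (mod 2319281).
From t ≡ 352533 (mod 2319281) write t = 352533 + 2319281s. Substituting into t ≡ 77 (mod 107) gives 2319281s ≡ 2 (mod 107), and since 56⁻¹ ≡ 86 (mod 107), s ≡ 65. Hence t ≡ 352533 + 2319281·65 = 151105798 (mod 248163067).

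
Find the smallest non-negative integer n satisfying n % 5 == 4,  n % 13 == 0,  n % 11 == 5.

104

From n ≡ 4 (mod 5) write n = 4 + 5t. Substituting into n ≡ 0 (mod 13) gives 5t ≡ 9 (mod 13), and since 5⁻¹ ≡ 8 (mod 13), t ≡ 7. Hence n ≡ 4 + 5·7 = 39 (mod 65).
From n ≡ 39 (mod 65) write n = 39 + 65t. Substituting into n ≡ 5 (mod 11) gives 65t ≡ 10 (mod 11), and since 10⁻¹ ≡ 10 (mod 11), t ≡ 1. Hence n ≡ 39 + 65·1 = 104 (mod 715).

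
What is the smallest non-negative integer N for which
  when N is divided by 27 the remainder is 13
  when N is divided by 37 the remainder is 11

Combine the congruences pairwise.
From N ≡ 13 (mod 27) write N = 13 + 27t. Substituting into N ≡ 11 (mod 37) gives 27t ≡ 35 (mod 37), and since 27⁻¹ ≡ 11 (mod 37), t ≡ 15. Hence N ≡ 13 + 27·15 = 418 (mod 999).

418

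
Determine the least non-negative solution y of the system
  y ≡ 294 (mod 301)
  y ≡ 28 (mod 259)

2100

gcd(301, 259) = 7 and 7 | (28 − 294), so the pair is consistent; merging gives y ≡ 2100 (mod 11137), where 11137 = lcm(301, 259).
The solution is unique modulo lcm(301, 259) = 11137.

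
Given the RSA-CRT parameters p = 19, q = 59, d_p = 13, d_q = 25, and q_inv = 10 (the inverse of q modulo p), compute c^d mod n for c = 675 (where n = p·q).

m₁ = c^(d_p) mod p: c ≡ 10 (mod 19), and 10^13 mod 19 = 13.
m₂ = c^(d_q) mod q: c ≡ 26 (mod 59), and 26^25 mod 59 = 45.
h = q_inv·(m₁ − m₂) mod p = 10·(13 − 45) mod 19 = 3.
m = m₂ + h·q = 45 + 3·59 = 222.

222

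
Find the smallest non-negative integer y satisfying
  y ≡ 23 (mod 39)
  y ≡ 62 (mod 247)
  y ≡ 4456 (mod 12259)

Combine the congruences pairwise.
gcd(39, 247) = 13 and 13 | (62 − 23), so the pair is consistent; merging gives y ≡ 62 (mod 741), where 741 = lcm(39, 247).
gcd(741, 12259) = 13 and 13 | (4456 − 62), so the pair is consistent; merging gives y ≡ 163823 (mod 698763), where 698763 = lcm(741, 12259).
The solution is unique modulo lcm(39, 247, 12259) = 698763.

163823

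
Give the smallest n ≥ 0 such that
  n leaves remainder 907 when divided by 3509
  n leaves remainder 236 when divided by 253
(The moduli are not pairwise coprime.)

gcd(3509, 253) = 11 and 11 | (236 − 907), so the pair is consistent; merging gives n ≡ 18452 (mod 80707), where 80707 = lcm(3509, 253).
The solution is unique modulo lcm(3509, 253) = 80707.

18452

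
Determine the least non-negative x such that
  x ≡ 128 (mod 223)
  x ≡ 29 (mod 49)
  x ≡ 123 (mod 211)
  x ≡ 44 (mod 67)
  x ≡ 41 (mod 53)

From x ≡ 128 (mod 223) write x = 128 + 223t. Substituting into x ≡ 29 (mod 49) gives 223t ≡ 48 (mod 49), and since 27⁻¹ ≡ 20 (mod 49), t ≡ 29. Hence x ≡ 128 + 223·29 = 6595 (mod 10927).
From x ≡ 6595 (mod 10927) write x = 6595 + 10927t. Substituting into x ≡ 123 (mod 211) gives 10927t ≡ 69 (mod 211), and since 166⁻¹ ≡ 75 (mod 211), t ≡ 111. Hence x ≡ 6595 + 10927·111 = 1219492 (mod 2305597).
From x ≡ 1219492 (mod 2305597) write x = 1219492 + 2305597t. Substituting into x ≡ 44 (mod 67) gives 2305597t ≡ 19 (mod 67), and since 60⁻¹ ≡ 19 (mod 67), t ≡ 26. Hence x ≡ 1219492 + 2305597·26 = 61165014 (mod 154474999).
From x ≡ 61165014 (mod 154474999) write x = 61165014 + 154474999t. Substituting into x ≡ 41 (mod 53) gives 154474999t ≡ 48 (mod 53), and since 33⁻¹ ≡ 45 (mod 53), t ≡ 40. Hence x ≡ 61165014 + 154474999·40 = 6240164974 (mod 8187174947).

6240164974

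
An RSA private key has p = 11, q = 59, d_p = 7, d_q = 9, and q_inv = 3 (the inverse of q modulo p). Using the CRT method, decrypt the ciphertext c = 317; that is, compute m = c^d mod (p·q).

4

m₁ = c^(d_p) mod p: c ≡ 9 (mod 11), and 9^7 mod 11 = 4.
m₂ = c^(d_q) mod q: c ≡ 22 (mod 59), and 22^9 mod 59 = 4.
h = q_inv·(m₁ − m₂) mod p = 3·(4 − 4) mod 11 = 0.
m = m₂ + h·q = 4 + 0·59 = 4.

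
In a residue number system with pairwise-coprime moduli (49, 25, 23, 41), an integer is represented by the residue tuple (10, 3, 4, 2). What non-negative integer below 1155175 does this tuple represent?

628778

The moduli are pairwise coprime; N = 49·25·23·41 = 1155175.
N/49 = 23575; 23575 ≡ 6 (mod 49); 6·41 ≡ 1, so inverse 41.
N/25 = 46207; 46207 ≡ 7 (mod 25); 7·18 ≡ 1, so inverse 18.
N/23 = 50225; 50225 ≡ 16 (mod 23); 16·13 ≡ 1, so inverse 13.
N/41 = 28175; 28175 ≡ 8 (mod 41); 8·36 ≡ 1, so inverse 36.
x ≡ 10·23575·41 + 3·46207·18 + 4·50225·13 + 2·28175·36 = 16801228.
16801228 mod 1155175 = 628778.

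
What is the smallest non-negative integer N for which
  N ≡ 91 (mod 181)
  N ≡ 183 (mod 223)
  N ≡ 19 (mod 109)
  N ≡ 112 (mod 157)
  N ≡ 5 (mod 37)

The moduli are pairwise coprime; M = 181·223·109·157·37 = 25557084703.
M/181 = 141199363; 141199363 ≡ 177 (mod 181); 177·45 ≡ 1, so inverse 45.
M/223 = 114605761; 114605761 ≡ 40 (mod 223); 40·184 ≡ 1, so inverse 184.
M/109 = 234468667; 234468667 ≡ 75 (mod 109); 75·16 ≡ 1, so inverse 16.
M/157 = 162783979; 162783979 ≡ 99 (mod 157); 99·46 ≡ 1, so inverse 46.
M/37 = 690732019; 690732019 ≡ 35 (mod 37); 35·18 ≡ 1, so inverse 18.
N ≡ 91·141199363·45 + 183·114605761·184 + 19·234468667·16 + 112·162783979·46 + 5·690732019·18 = 5409323992163.
5409323992163 mod 25557084703 = 16779119830.

16779119830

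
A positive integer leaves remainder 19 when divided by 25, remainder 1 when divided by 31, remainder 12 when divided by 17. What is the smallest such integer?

From n ≡ 19 (mod 25) write n = 19 + 25t. Substituting into n ≡ 1 (mod 31) gives 25t ≡ 13 (mod 31), and since 25⁻¹ ≡ 5 (mod 31), t ≡ 3. Hence n ≡ 19 + 25·3 = 94 (mod 775).
From n ≡ 94 (mod 775) write n = 94 + 775t. Substituting into n ≡ 12 (mod 17) gives 775t ≡ 3 (mod 17), and since 10⁻¹ ≡ 12 (mod 17), t ≡ 2. Hence n ≡ 94 + 775·2 = 1644 (mod 13175).

1644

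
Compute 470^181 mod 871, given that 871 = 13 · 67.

470

Mod 13: 470 ≡ 2; by Fermat, exponent reduces to 181 mod 12 = 1; 2^1 ≡ 2 (mod 13).
Mod 67: 470 ≡ 1; by Fermat, exponent reduces to 181 mod 66 = 49; 1^49 ≡ 1 (mod 67).
Combine by CRT: x ≡ 2 (mod 13), x ≡ 1 (mod 67) ⇒ x ≡ 470 (mod 871).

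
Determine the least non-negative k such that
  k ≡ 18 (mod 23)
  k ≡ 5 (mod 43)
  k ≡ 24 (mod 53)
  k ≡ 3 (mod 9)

The moduli are pairwise coprime; N = 23·43·53·9 = 471753.
N/23 = 20511; 20511 ≡ 18 (mod 23); 18·9 ≡ 1, so inverse 9.
N/43 = 10971; 10971 ≡ 6 (mod 43); 6·36 ≡ 1, so inverse 36.
N/53 = 8901; 8901 ≡ 50 (mod 53); 50·35 ≡ 1, so inverse 35.
N/9 = 52417; 52417 ≡ 1 (mod 9), inverse 1.
k ≡ 18·20511·9 + 5·10971·36 + 24·8901·35 + 3·52417·1 = 12931653.
12931653 mod 471753 = 194322.

194322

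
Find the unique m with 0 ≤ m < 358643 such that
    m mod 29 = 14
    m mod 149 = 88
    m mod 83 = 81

From m ≡ 14 (mod 29) write m = 14 + 29t. Substituting into m ≡ 88 (mod 149) gives 29t ≡ 74 (mod 149), and since 29⁻¹ ≡ 36 (mod 149), t ≡ 131. Hence m ≡ 14 + 29·131 = 3813 (mod 4321).
From m ≡ 3813 (mod 4321) write m = 3813 + 4321t. Substituting into m ≡ 81 (mod 83) gives 4321t ≡ 3 (mod 83), and since 5⁻¹ ≡ 50 (mod 83), t ≡ 67. Hence m ≡ 3813 + 4321·67 = 293320 (mod 358643).

293320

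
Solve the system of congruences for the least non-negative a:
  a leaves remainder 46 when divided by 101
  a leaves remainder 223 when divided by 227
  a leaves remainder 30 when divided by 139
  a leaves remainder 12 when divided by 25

From a ≡ 46 (mod 101) write a = 46 + 101t. Substituting into a ≡ 223 (mod 227) gives 101t ≡ 177 (mod 227), and since 101⁻¹ ≡ 9 (mod 227), t ≡ 4. Hence a ≡ 46 + 101·4 = 450 (mod 22927).
From a ≡ 450 (mod 22927) write a = 450 + 22927t. Substituting into a ≡ 30 (mod 139) gives 22927t ≡ 136 (mod 139), and since 131⁻¹ ≡ 52 (mod 139), t ≡ 122. Hence a ≡ 450 + 22927·122 = 2797544 (mod 3186853).
From a ≡ 2797544 (mod 3186853) write a = 2797544 + 3186853t. Substituting into a ≡ 12 (mod 25) gives 3186853t ≡ 18 (mod 25), and since 3⁻¹ ≡ 17 (mod 25), t ≡ 6. Hence a ≡ 2797544 + 3186853·6 = 21918662 (mod 79671325).

21918662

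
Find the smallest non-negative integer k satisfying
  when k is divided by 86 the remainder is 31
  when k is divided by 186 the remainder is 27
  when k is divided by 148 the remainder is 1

Combine the congruences pairwise.
gcd(86, 186) = 2 and 2 | (27 − 31), so the pair is consistent; merging gives k ≡ 5793 (mod 7998), where 7998 = lcm(86, 186).
gcd(7998, 148) = 2 and 2 | (1 − 5793), so the pair is consistent; merging gives k ≡ 373701 (mod 591852), where 591852 = lcm(7998, 148).
The solution is unique modulo lcm(86, 186, 148) = 591852.

373701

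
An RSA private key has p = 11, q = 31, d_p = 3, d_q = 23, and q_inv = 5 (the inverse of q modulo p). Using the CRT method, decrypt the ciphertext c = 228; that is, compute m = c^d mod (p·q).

m₁ = c^(d_p) mod p: c ≡ 8 (mod 11), and 8^3 mod 11 = 6.
m₂ = c^(d_q) mod q: c ≡ 11 (mod 31), and 11^23 mod 31 = 12.
h = q_inv·(m₁ − m₂) mod p = 5·(6 − 12) mod 11 = 3.
m = m₂ + h·q = 12 + 3·31 = 105.

105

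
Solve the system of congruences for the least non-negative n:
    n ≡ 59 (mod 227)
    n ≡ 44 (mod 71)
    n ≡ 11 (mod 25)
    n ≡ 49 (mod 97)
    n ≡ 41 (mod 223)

The moduli are pairwise coprime; M = 227·71·25·97·223 = 8715670675.
M/227 = 38395025; 38395025 ≡ 18 (mod 227); 18·164 ≡ 1, so inverse 164.
M/71 = 122755925; 122755925 ≡ 49 (mod 71); 49·29 ≡ 1, so inverse 29.
M/25 = 348626827; 348626827 ≡ 2 (mod 25); 2·13 ≡ 1, so inverse 13.
M/97 = 89852275; 89852275 ≡ 11 (mod 97); 11·53 ≡ 1, so inverse 53.
M/223 = 39083725; 39083725 ≡ 76 (mod 223); 76·179 ≡ 1, so inverse 179.
n ≡ 59·38395025·164 + 44·122755925·29 + 11·348626827·13 + 49·89852275·53 + 41·39083725·179 = 1098182274411.
1098182274411 mod 8715670675 = 7769361.

7769361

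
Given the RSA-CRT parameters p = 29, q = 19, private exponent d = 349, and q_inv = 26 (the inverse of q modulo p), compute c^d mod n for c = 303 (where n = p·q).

d_p = d mod (p−1) = 349 mod 28 = 13; d_q = d mod (q−1) = 7.
m₁ = c^(d_p) mod p: c ≡ 13 (mod 29), and 13^13 mod 29 = 9.
m₂ = c^(d_q) mod q: c ≡ 18 (mod 19), and 18^7 mod 19 = 18.
h = q_inv·(m₁ − m₂) mod p = 26·(9 − 18) mod 29 = 27.
m = m₂ + h·q = 18 + 27·19 = 531.

531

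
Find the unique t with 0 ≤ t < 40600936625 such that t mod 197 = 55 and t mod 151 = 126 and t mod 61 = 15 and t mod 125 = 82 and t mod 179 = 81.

9922671582

From t ≡ 55 (mod 197) write t = 55 + 197s. Substituting into t ≡ 126 (mod 151) gives 197s ≡ 71 (mod 151), and since 46⁻¹ ≡ 23 (mod 151), s ≡ 123. Hence t ≡ 55 + 197·123 = 24286 (mod 29747).
From t ≡ 24286 (mod 29747) write t = 24286 + 29747s. Substituting into t ≡ 15 (mod 61) gives 29747s ≡ 7 (mod 61), and since 40⁻¹ ≡ 29 (mod 61), s ≡ 20. Hence t ≡ 24286 + 29747·20 = 619226 (mod 1814567).
From t ≡ 619226 (mod 1814567) write t = 619226 + 1814567s. Substituting into t ≡ 82 (mod 125) gives 1814567s ≡ 106 (mod 125), and since 67⁻¹ ≡ 28 (mod 125), s ≡ 93. Hence t ≡ 619226 + 1814567·93 = 169373957 (mod 226820875).
From t ≡ 169373957 (mod 226820875) write t = 169373957 + 226820875s. Substituting into t ≡ 81 (mod 179) gives 226820875s ≡ 41 (mod 179), and since 130⁻¹ ≡ 84 (mod 179), s ≡ 43. Hence t ≡ 169373957 + 226820875·43 = 9922671582 (mod 40600936625).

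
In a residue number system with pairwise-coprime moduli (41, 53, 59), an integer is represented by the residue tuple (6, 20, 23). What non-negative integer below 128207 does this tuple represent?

The moduli are pairwise coprime; N = 41·53·59 = 128207.
N/41 = 3127; 3127 ≡ 11 (mod 41); 11·15 ≡ 1, so inverse 15.
N/53 = 2419; 2419 ≡ 34 (mod 53); 34·39 ≡ 1, so inverse 39.
N/59 = 2173; 2173 ≡ 49 (mod 59); 49·53 ≡ 1, so inverse 53.
x ≡ 6·3127·15 + 20·2419·39 + 23·2173·53 = 4817137.
4817137 mod 128207 = 73478.

73478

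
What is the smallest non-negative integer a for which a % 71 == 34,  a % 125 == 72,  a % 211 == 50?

The moduli are pairwise coprime; N = 71·125·211 = 1872625.
N/71 = 26375; 26375 ≡ 34 (mod 71); 34·23 ≡ 1, so inverse 23.
N/125 = 14981; 14981 ≡ 106 (mod 125); 106·46 ≡ 1, so inverse 46.
N/211 = 8875; 8875 ≡ 13 (mod 211); 13·65 ≡ 1, so inverse 65.
a ≡ 34·26375·23 + 72·14981·46 + 50·8875·65 = 99086072.
99086072 mod 1872625 = 1709572.

1709572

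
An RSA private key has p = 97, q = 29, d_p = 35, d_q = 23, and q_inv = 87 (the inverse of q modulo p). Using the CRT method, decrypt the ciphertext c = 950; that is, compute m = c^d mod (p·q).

m₁ = c^(d_p) mod p: c ≡ 77 (mod 97), and 77^35 mod 97 = 51.
m₂ = c^(d_q) mod q: c ≡ 22 (mod 29), and 22^23 mod 29 = 9.
h = q_inv·(m₁ − m₂) mod p = 87·(51 − 9) mod 97 = 65.
m = m₂ + h·q = 9 + 65·29 = 1894.

1894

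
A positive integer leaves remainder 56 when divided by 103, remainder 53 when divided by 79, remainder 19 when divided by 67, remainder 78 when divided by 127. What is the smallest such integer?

The moduli are pairwise coprime; N = 103·79·67·127 = 69237733.
N/103 = 672211; 672211 ≡ 33 (mod 103); 33·25 ≡ 1, so inverse 25.
N/79 = 876427; 876427 ≡ 1 (mod 79), inverse 1.
N/67 = 1033399; 1033399 ≡ 58 (mod 67); 58·52 ≡ 1, so inverse 52.
N/127 = 545179; 545179 ≡ 95 (mod 127); 95·123 ≡ 1, so inverse 123.
a ≡ 56·672211·25 + 53·876427·1 + 19·1033399·52 + 78·545179·123 = 7238991569.
7238991569 mod 69237733 = 38267337.

38267337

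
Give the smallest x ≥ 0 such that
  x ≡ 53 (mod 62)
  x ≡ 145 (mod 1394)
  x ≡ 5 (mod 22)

474105

gcd(62, 1394) = 2 and 2 | (145 − 53), so the pair is consistent; merging gives x ≡ 41965 (mod 43214), where 43214 = lcm(62, 1394).
gcd(43214, 22) = 2 and 2 | (5 − 41965), so the pair is consistent; merging gives x ≡ 474105 (mod 475354), where 475354 = lcm(43214, 22).
The solution is unique modulo lcm(62, 1394, 22) = 475354.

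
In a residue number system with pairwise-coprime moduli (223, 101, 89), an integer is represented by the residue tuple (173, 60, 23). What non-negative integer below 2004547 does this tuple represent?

965317

From x ≡ 173 (mod 223) write x = 173 + 223t. Substituting into x ≡ 60 (mod 101) gives 223t ≡ 89 (mod 101), and since 21⁻¹ ≡ 77 (mod 101), t ≡ 86. Hence x ≡ 173 + 223·86 = 19351 (mod 22523).
From x ≡ 19351 (mod 22523) write x = 19351 + 22523t. Substituting into x ≡ 23 (mod 89) gives 22523t ≡ 74 (mod 89), and since 6⁻¹ ≡ 15 (mod 89), t ≡ 42. Hence x ≡ 19351 + 22523·42 = 965317 (mod 2004547).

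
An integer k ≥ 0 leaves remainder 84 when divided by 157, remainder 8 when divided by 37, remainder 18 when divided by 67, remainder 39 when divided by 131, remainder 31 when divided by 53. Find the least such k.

The moduli are pairwise coprime; N = 157·37·67·131·53 = 2702236429.
N/157 = 17211697; 17211697 ≡ 101 (mod 157); 101·14 ≡ 1, so inverse 14.
N/37 = 73033417; 73033417 ≡ 5 (mod 37); 5·15 ≡ 1, so inverse 15.
N/67 = 40331887; 40331887 ≡ 31 (mod 67); 31·13 ≡ 1, so inverse 13.
N/131 = 20627759; 20627759 ≡ 106 (mod 131); 106·110 ≡ 1, so inverse 110.
N/53 = 50985593; 50985593 ≡ 17 (mod 53); 17·25 ≡ 1, so inverse 25.
k ≡ 84·17211697·14 + 8·73033417·15 + 18·40331887·13 + 39·20627759·110 + 31·50985593·25 = 166449547955.
166449547955 mod 2702236429 = 1613125786.

1613125786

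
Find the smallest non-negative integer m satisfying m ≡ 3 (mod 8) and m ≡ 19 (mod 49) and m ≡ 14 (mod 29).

7467

The moduli are pairwise coprime; N = 8·49·29 = 11368.
N/8 = 1421; 1421 ≡ 5 (mod 8); 5·5 ≡ 1, so inverse 5.
N/49 = 232; 232 ≡ 36 (mod 49); 36·15 ≡ 1, so inverse 15.
N/29 = 392; 392 ≡ 15 (mod 29); 15·2 ≡ 1, so inverse 2.
m ≡ 3·1421·5 + 19·232·15 + 14·392·2 = 98411.
98411 mod 11368 = 7467.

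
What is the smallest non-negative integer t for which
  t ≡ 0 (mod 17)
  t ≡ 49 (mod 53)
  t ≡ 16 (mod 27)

Combine the congruences pairwise.
From t ≡ 0 (mod 17) write t = 0 + 17s. Substituting into t ≡ 49 (mod 53) gives 17s ≡ 49 (mod 53), and since 17⁻¹ ≡ 25 (mod 53), s ≡ 6. Hence t ≡ 0 + 17·6 = 102 (mod 901).
From t ≡ 102 (mod 901) write t = 102 + 901s. Substituting into t ≡ 16 (mod 27) gives 901s ≡ 22 (mod 27), and since 10⁻¹ ≡ 19 (mod 27), s ≡ 13. Hence t ≡ 102 + 901·13 = 11815 (mod 24327).

11815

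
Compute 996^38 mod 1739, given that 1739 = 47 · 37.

Mod 47: 996 ≡ 9; 9^38 ≡ 25 (mod 47).
Mod 37: 996 ≡ 34; by Fermat, exponent reduces to 38 mod 36 = 2; 34^2 ≡ 9 (mod 37).
Combine by CRT: x ≡ 25 (mod 47), x ≡ 9 (mod 37) ⇒ x ≡ 1341 (mod 1739).

1341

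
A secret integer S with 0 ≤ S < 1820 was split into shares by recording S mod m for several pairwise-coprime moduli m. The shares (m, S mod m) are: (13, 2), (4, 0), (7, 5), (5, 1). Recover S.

236

The moduli are pairwise coprime; N = 13·4·7·5 = 1820.
N/13 = 140; 140 ≡ 10 (mod 13); 10·4 ≡ 1, so inverse 4.
N/4 = 455; 455 ≡ 3 (mod 4); 3·3 ≡ 1, so inverse 3.
N/7 = 260; 260 ≡ 1 (mod 7), inverse 1.
N/5 = 364; 364 ≡ 4 (mod 5); 4·4 ≡ 1, so inverse 4.
S ≡ 2·140·4 + 0·455·3 + 5·260·1 + 1·364·4 = 3876.
3876 mod 1820 = 236.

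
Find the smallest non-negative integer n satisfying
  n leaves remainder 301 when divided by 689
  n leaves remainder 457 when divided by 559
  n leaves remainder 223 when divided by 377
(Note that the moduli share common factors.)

gcd(689, 559) = 13 and 13 | (457 − 301), so the pair is consistent; merging gives n ≡ 18904 (mod 29627), where 29627 = lcm(689, 559).
gcd(29627, 377) = 13 and 13 | (223 − 18904), so the pair is consistent; merging gives n ≡ 344801 (mod 859183), where 859183 = lcm(29627, 377).
The solution is unique modulo lcm(689, 559, 377) = 859183.

344801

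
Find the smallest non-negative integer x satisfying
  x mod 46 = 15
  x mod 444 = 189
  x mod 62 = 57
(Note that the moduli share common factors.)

299889

gcd(46, 444) = 2 and 2 | (189 − 15), so the pair is consistent; merging gives x ≡ 3741 (mod 10212), where 10212 = lcm(46, 444).
gcd(10212, 62) = 2 and 2 | (57 − 3741), so the pair is consistent; merging gives x ≡ 299889 (mod 316572), where 316572 = lcm(10212, 62).
The solution is unique modulo lcm(46, 444, 62) = 316572.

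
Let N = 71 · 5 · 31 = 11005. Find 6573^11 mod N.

962

Mod 71: 6573 ≡ 41; 41^11 ≡ 39 (mod 71).
Mod 5: 6573 ≡ 3; by Fermat, exponent reduces to 11 mod 4 = 3; 3^3 ≡ 2 (mod 5).
Mod 31: 6573 ≡ 1; 1^11 ≡ 1 (mod 31).
Combine by CRT: x ≡ 39 (mod 71), x ≡ 2 (mod 5), x ≡ 1 (mod 31) ⇒ x ≡ 962 (mod 11005).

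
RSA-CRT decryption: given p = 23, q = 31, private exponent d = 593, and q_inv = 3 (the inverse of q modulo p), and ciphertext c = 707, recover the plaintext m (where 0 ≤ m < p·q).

594

d_p = d mod (p−1) = 593 mod 22 = 21; d_q = d mod (q−1) = 23.
m₁ = c^(d_p) mod p: c ≡ 17 (mod 23), and 17^21 mod 23 = 19.
m₂ = c^(d_q) mod q: c ≡ 25 (mod 31), and 25^23 mod 31 = 5.
h = q_inv·(m₁ − m₂) mod p = 3·(19 − 5) mod 23 = 19.
m = m₂ + h·q = 5 + 19·31 = 594.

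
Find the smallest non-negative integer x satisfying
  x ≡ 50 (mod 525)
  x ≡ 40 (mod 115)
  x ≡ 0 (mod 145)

224750

gcd(525, 115) = 5 and 5 | (40 − 50), so the pair is consistent; merging gives x ≡ 7400 (mod 12075), where 12075 = lcm(525, 115).
gcd(12075, 145) = 5 and 5 | (0 − 7400), so the pair is consistent; merging gives x ≡ 224750 (mod 350175), where 350175 = lcm(12075, 145).
The solution is unique modulo lcm(525, 115, 145) = 350175.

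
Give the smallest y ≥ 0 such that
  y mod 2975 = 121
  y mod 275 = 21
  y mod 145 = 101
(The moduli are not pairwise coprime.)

gcd(2975, 275) = 25 and 25 | (21 − 121), so the pair is consistent; merging gives y ≡ 6071 (mod 32725), where 32725 = lcm(2975, 275).
gcd(32725, 145) = 5 and 5 | (101 − 6071), so the pair is consistent; merging gives y ≡ 235146 (mod 949025), where 949025 = lcm(32725, 145).
The solution is unique modulo lcm(2975, 275, 145) = 949025.

235146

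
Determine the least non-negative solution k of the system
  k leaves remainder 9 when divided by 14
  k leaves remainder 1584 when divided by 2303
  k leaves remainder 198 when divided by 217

3887

gcd(14, 2303) = 7 and 7 | (1584 − 9), so the pair is consistent; merging gives k ≡ 3887 (mod 4606), where 4606 = lcm(14, 2303).
gcd(4606, 217) = 7 and 7 | (198 − 3887), so the pair is consistent; merging gives k ≡ 3887 (mod 142786), where 142786 = lcm(4606, 217).
The solution is unique modulo lcm(14, 2303, 217) = 142786.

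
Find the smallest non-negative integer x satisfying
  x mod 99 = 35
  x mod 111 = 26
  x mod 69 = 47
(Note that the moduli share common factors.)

77948

gcd(99, 111) = 3 and 3 | (26 − 35), so the pair is consistent; merging gives x ≡ 1025 (mod 3663), where 3663 = lcm(99, 111).
gcd(3663, 69) = 3 and 3 | (47 − 1025), so the pair is consistent; merging gives x ≡ 77948 (mod 84249), where 84249 = lcm(3663, 69).
The solution is unique modulo lcm(99, 111, 69) = 84249.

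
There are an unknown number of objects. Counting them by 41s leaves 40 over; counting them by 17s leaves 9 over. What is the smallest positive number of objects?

From N ≡ 40 (mod 41) write N = 40 + 41t. Substituting into N ≡ 9 (mod 17) gives 41t ≡ 3 (mod 17), and since 7⁻¹ ≡ 5 (mod 17), t ≡ 15. Hence N ≡ 40 + 41·15 = 655 (mod 697).

655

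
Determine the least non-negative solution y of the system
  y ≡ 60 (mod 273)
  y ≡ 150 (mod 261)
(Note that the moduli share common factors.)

13983

gcd(273, 261) = 3 and 3 | (150 − 60), so the pair is consistent; merging gives y ≡ 13983 (mod 23751), where 23751 = lcm(273, 261).
The solution is unique modulo lcm(273, 261) = 23751.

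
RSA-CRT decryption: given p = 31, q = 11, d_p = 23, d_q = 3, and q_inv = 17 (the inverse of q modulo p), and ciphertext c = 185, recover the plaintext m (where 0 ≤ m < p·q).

m₁ = c^(d_p) mod p: c ≡ 30 (mod 31), and 30^23 mod 31 = 30.
m₂ = c^(d_q) mod q: c ≡ 9 (mod 11), and 9^3 mod 11 = 3.
h = q_inv·(m₁ − m₂) mod p = 17·(30 − 3) mod 31 = 25.
m = m₂ + h·q = 3 + 25·11 = 278.

278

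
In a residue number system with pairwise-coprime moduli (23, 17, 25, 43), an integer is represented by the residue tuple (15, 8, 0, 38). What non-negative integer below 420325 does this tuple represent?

From x ≡ 15 (mod 23) write x = 15 + 23t. Substituting into x ≡ 8 (mod 17) gives 23t ≡ 10 (mod 17), and since 6⁻¹ ≡ 3 (mod 17), t ≡ 13. Hence x ≡ 15 + 23·13 = 314 (mod 391).
From x ≡ 314 (mod 391) write x = 314 + 391t. Substituting into x ≡ 0 (mod 25) gives 391t ≡ 11 (mod 25), and since 16⁻¹ ≡ 11 (mod 25), t ≡ 21. Hence x ≡ 314 + 391·21 = 8525 (mod 9775).
From x ≡ 8525 (mod 9775) write x = 8525 + 9775t. Substituting into x ≡ 38 (mod 43) gives 9775t ≡ 27 (mod 43), and since 14⁻¹ ≡ 40 (mod 43), t ≡ 5. Hence x ≡ 8525 + 9775·5 = 57400 (mod 420325).

57400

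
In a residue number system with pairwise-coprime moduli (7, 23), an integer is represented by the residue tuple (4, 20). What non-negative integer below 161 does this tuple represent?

158

From x ≡ 4 (mod 7) write x = 4 + 7t. Substituting into x ≡ 20 (mod 23) gives 7t ≡ 16 (mod 23), and since 7⁻¹ ≡ 10 (mod 23), t ≡ 22. Hence x ≡ 4 + 7·22 = 158 (mod 161).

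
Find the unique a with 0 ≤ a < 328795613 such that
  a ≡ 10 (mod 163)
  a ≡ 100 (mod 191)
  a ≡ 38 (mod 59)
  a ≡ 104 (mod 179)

253215294

The moduli are pairwise coprime; N = 163·191·59·179 = 328795613.
N/163 = 2017151; 2017151 ≡ 26 (mod 163); 26·69 ≡ 1, so inverse 69.
N/191 = 1721443; 1721443 ≡ 151 (mod 191); 151·148 ≡ 1, so inverse 148.
N/59 = 5572807; 5572807 ≡ 21 (mod 59); 21·45 ≡ 1, so inverse 45.
N/179 = 1836847; 1836847 ≡ 128 (mod 179); 128·7 ≡ 1, so inverse 7.
a ≡ 10·2017151·69 + 100·1721443·148 + 38·5572807·45 + 104·1836847·7 = 37735915176.
37735915176 mod 328795613 = 253215294.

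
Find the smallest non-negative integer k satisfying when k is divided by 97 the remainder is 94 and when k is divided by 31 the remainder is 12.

2616

Combine the congruences pairwise.
From k ≡ 94 (mod 97) write k = 94 + 97t. Substituting into k ≡ 12 (mod 31) gives 97t ≡ 11 (mod 31), and since 4⁻¹ ≡ 8 (mod 31), t ≡ 26. Hence k ≡ 94 + 97·26 = 2616 (mod 3007).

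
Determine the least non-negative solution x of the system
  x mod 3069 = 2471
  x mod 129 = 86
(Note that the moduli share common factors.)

97610

gcd(3069, 129) = 3 and 3 | (86 − 2471), so the pair is consistent; merging gives x ≡ 97610 (mod 131967), where 131967 = lcm(3069, 129).
The solution is unique modulo lcm(3069, 129) = 131967.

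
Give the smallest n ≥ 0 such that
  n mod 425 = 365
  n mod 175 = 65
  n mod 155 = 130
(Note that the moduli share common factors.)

gcd(425, 175) = 25 and 25 | (65 − 365), so the pair is consistent; merging gives n ≡ 1640 (mod 2975), where 2975 = lcm(425, 175).
gcd(2975, 155) = 5 and 5 | (130 − 1640), so the pair is consistent; merging gives n ≡ 67090 (mod 92225), where 92225 = lcm(2975, 155).
The solution is unique modulo lcm(425, 175, 155) = 92225.

67090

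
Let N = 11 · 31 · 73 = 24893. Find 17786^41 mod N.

12671

Mod 11: 17786 ≡ 10; by Fermat, exponent reduces to 41 mod 10 = 1; 10^1 ≡ 10 (mod 11).
Mod 31: 17786 ≡ 23; by Fermat, exponent reduces to 41 mod 30 = 11; 23^11 ≡ 23 (mod 31).
Mod 73: 17786 ≡ 47; 47^41 ≡ 42 (mod 73).
Combine by CRT: x ≡ 10 (mod 11), x ≡ 23 (mod 31), x ≡ 42 (mod 73) ⇒ x ≡ 12671 (mod 24893).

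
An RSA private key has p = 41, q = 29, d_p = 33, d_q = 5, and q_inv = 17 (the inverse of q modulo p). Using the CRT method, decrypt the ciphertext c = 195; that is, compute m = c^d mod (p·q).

m₁ = c^(d_p) mod p: c ≡ 31 (mod 41), and 31^33 mod 41 = 25.
m₂ = c^(d_q) mod q: c ≡ 21 (mod 29), and 21^5 mod 29 = 2.
h = q_inv·(m₁ − m₂) mod p = 17·(25 − 2) mod 41 = 22.
m = m₂ + h·q = 2 + 22·29 = 640.

640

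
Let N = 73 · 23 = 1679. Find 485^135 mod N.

Mod 73: 485 ≡ 47; by Fermat, exponent reduces to 135 mod 72 = 63; 47^63 ≡ 10 (mod 73).
Mod 23: 485 ≡ 2; by Fermat, exponent reduces to 135 mod 22 = 3; 2^3 ≡ 8 (mod 23).
Combine by CRT: x ≡ 10 (mod 73), x ≡ 8 (mod 23) ⇒ x ≡ 813 (mod 1679).

813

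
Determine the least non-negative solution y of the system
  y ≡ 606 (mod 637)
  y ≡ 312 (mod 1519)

13983

Combine the congruences pairwise.
gcd(637, 1519) = 49 and 49 | (312 − 606), so the pair is consistent; merging gives y ≡ 13983 (mod 19747), where 19747 = lcm(637, 1519).
The solution is unique modulo lcm(637, 1519) = 19747.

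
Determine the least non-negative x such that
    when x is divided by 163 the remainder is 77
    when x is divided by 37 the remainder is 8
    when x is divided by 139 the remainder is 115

655500

Combine the congruences pairwise.
From x ≡ 77 (mod 163) write x = 77 + 163t. Substituting into x ≡ 8 (mod 37) gives 163t ≡ 5 (mod 37), and since 15⁻¹ ≡ 5 (mod 37), t ≡ 25. Hence x ≡ 77 + 163·25 = 4152 (mod 6031).
From x ≡ 4152 (mod 6031) write x = 4152 + 6031t. Substituting into x ≡ 115 (mod 139) gives 6031t ≡ 133 (mod 139), and since 54⁻¹ ≡ 121 (mod 139), t ≡ 108. Hence x ≡ 4152 + 6031·108 = 655500 (mod 838309).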